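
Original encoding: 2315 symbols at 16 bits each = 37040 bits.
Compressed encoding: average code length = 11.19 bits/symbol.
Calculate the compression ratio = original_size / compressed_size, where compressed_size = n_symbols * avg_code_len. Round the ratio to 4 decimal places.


original_size = n_symbols * orig_bits = 2315 * 16 = 37040 bits
compressed_size = n_symbols * avg_code_len = 2315 * 11.19 = 25904.85 bits
ratio = original_size / compressed_size = 37040 / 25904.85 = 1.4298

Compression ratio = 1.4298


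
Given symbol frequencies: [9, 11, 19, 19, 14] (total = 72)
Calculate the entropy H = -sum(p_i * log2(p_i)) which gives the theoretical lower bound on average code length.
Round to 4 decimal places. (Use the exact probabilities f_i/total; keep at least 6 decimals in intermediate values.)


Per-symbol terms -p_i * log2(p_i) with p_i = f_i/72:
  p = 9/72 = 0.125000: log2(p) = -3.000000, -p*log2(p) = 0.375000
  p = 11/72 = 0.152778: log2(p) = -2.710493, -p*log2(p) = 0.414103
  p = 19/72 = 0.263889: log2(p) = -1.921997, -p*log2(p) = 0.507194
  p = 19/72 = 0.263889: log2(p) = -1.921997, -p*log2(p) = 0.507194
  p = 14/72 = 0.194444: log2(p) = -2.362570, -p*log2(p) = 0.459389
H = 0.375000 + 0.414103 + 0.507194 + 0.507194 + 0.459389 = 2.262880

H = 2.2629 bits/symbol


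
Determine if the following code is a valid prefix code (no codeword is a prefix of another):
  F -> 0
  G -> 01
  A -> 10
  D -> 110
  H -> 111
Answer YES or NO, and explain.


Checking each pair (does one codeword prefix another?):
  F='0' vs G='01': prefix -- VIOLATION

NO -- this is NOT a valid prefix code. F (0) is a prefix of G (01).


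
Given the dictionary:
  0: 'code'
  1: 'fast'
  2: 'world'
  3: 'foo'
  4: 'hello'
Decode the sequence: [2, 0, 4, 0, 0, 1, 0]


Look up each index in the dictionary:
  2 -> 'world'
  0 -> 'code'
  4 -> 'hello'
  0 -> 'code'
  0 -> 'code'
  1 -> 'fast'
  0 -> 'code'

Decoded: "world code hello code code fast code"


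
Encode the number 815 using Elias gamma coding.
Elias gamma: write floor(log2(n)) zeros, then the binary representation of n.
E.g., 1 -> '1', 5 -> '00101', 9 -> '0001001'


num_bits = floor(log2(815)) + 1 = 10
leading_zeros = num_bits - 1 = 9
binary(815) = 1100101111

Elias gamma(815) = '000000000' + '1100101111' = 0000000001100101111 (19 bits)


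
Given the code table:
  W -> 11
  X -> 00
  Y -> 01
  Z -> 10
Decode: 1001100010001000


Decoding:
10 -> Z
01 -> Y
10 -> Z
00 -> X
10 -> Z
00 -> X
10 -> Z
00 -> X


Result: ZYZXZXZX


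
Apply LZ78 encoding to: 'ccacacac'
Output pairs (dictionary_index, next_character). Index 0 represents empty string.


LZ78 encoding steps:
Dictionary: {0: ''}
Step 1: w='' (idx 0), next='c' -> output (0, 'c'), add 'c' as idx 1
Step 2: w='c' (idx 1), next='a' -> output (1, 'a'), add 'ca' as idx 2
Step 3: w='ca' (idx 2), next='c' -> output (2, 'c'), add 'cac' as idx 3
Step 4: w='' (idx 0), next='a' -> output (0, 'a'), add 'a' as idx 4
Step 5: w='c' (idx 1), end of input -> output (1, '')


Encoded: [(0, 'c'), (1, 'a'), (2, 'c'), (0, 'a'), (1, '')]


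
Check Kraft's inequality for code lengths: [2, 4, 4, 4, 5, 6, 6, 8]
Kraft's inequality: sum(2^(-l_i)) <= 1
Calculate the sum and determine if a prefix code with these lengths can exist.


Sum = 2^(-2) + 2^(-4) + 2^(-4) + 2^(-4) + 2^(-5) + 2^(-6) + 2^(-6) + 2^(-8)
    = 0.25 + 0.0625 + 0.0625 + 0.0625 + 0.03125 + 0.015625 + 0.015625 + 0.00390625
    = 129/256 = 0.50390625
Since 0.50390625 <= 1, Kraft's inequality IS satisfied.
A prefix code with these lengths CAN exist.

Kraft sum = 0.50390625. Satisfied.


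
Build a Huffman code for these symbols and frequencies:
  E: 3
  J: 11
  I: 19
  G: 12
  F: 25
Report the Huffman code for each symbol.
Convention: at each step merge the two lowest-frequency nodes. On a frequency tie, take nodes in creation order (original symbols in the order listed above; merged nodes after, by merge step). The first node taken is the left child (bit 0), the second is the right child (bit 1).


Huffman tree construction:
Step 1: Merge E(3) + J(11) = 14
Step 2: Merge G(12) + (E+J)(14) = 26
Step 3: Merge I(19) + F(25) = 44
Step 4: Merge (G+(E+J))(26) + (I+F)(44) = 70
Read each symbol's code off the tree from the root (left child = 0, right child = 1).

Codes:
  E: 010 (length 3)
  J: 011 (length 3)
  I: 10 (length 2)
  G: 00 (length 2)
  F: 11 (length 2)
Average code length: 154/70 = 2.2000 bits/symbol


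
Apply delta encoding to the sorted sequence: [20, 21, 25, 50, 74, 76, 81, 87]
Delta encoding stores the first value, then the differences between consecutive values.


First value: 20
Deltas:
  21 - 20 = 1
  25 - 21 = 4
  50 - 25 = 25
  74 - 50 = 24
  76 - 74 = 2
  81 - 76 = 5
  87 - 81 = 6


Delta encoded: [20, 1, 4, 25, 24, 2, 5, 6]


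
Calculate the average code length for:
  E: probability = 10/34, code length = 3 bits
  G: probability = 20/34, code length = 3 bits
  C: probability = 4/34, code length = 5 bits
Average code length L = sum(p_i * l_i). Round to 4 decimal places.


Weighted contributions p_i * l_i:
  E: (10/34) * 3 = 30/34
  G: (20/34) * 3 = 60/34
  C: (4/34) * 5 = 20/34
Sum = (30 + 60 + 20)/34 = 110/34

L = 110/34 = 3.2353 bits/symbol


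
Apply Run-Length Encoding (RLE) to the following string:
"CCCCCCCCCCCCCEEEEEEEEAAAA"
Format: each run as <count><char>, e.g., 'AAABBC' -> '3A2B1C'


Scanning runs left to right:
  i=0: run of 'C' x 13 -> '13C'
  i=13: run of 'E' x 8 -> '8E'
  i=21: run of 'A' x 4 -> '4A'

RLE = 13C8E4A


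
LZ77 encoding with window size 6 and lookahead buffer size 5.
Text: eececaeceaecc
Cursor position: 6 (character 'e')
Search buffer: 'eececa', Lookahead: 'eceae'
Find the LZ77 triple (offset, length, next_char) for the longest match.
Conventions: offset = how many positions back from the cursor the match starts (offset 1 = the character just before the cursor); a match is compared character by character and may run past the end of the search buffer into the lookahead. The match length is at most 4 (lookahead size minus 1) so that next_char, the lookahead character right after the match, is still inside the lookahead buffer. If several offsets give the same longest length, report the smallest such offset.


Try each offset into the search buffer:
  offset=1 (pos 5, char 'a'): match length 0
  offset=2 (pos 4, char 'c'): match length 0
  offset=3 (pos 3, char 'e'): match length 2
  offset=4 (pos 2, char 'c'): match length 0
  offset=5 (pos 1, char 'e'): match length 3
  offset=6 (pos 0, char 'e'): match length 1
Longest match has length 3 at offset 5.
next_char = character at position 6 + 3 = 9 -> 'a'

Best match: offset=5, length=3 (matching 'ece' starting at position 1)
LZ77 triple: (5, 3, 'a')


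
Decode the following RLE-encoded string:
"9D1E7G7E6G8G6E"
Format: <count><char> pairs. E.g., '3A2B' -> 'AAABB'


Expanding each <count><char> pair:
  9D -> 'DDDDDDDDD'
  1E -> 'E'
  7G -> 'GGGGGGG'
  7E -> 'EEEEEEE'
  6G -> 'GGGGGG'
  8G -> 'GGGGGGGG'
  6E -> 'EEEEEE'

Decoded = DDDDDDDDDEGGGGGGGEEEEEEEGGGGGGGGGGGGGGEEEEEE


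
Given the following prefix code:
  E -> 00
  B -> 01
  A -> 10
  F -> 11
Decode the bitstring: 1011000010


Decoding step by step:
Bits 10 -> A
Bits 11 -> F
Bits 00 -> E
Bits 00 -> E
Bits 10 -> A


Decoded message: AFEEA


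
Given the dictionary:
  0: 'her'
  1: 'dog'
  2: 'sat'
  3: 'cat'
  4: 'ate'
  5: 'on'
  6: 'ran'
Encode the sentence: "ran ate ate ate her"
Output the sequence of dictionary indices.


Look up each word in the dictionary:
  'ran' -> 6
  'ate' -> 4
  'ate' -> 4
  'ate' -> 4
  'her' -> 0

Encoded: [6, 4, 4, 4, 0]


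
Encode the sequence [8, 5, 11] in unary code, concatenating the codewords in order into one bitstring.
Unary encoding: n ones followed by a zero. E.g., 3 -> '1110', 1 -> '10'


Encode each number as n ones followed by a terminating 0:
  8 -> 111111110 (9 bits)
  5 -> 111110 (6 bits)
  11 -> 111111111110 (12 bits)
Total length = 9 + 6 + 12 = 27 bits.

Unary([8, 5, 11]) = 111111110111110111111111110 (27 bits)


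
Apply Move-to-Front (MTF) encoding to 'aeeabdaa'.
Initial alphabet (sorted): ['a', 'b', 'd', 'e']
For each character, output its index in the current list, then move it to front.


MTF encoding:
'a': index 0 in ['a', 'b', 'd', 'e'] -> ['a', 'b', 'd', 'e']
'e': index 3 in ['a', 'b', 'd', 'e'] -> ['e', 'a', 'b', 'd']
'e': index 0 in ['e', 'a', 'b', 'd'] -> ['e', 'a', 'b', 'd']
'a': index 1 in ['e', 'a', 'b', 'd'] -> ['a', 'e', 'b', 'd']
'b': index 2 in ['a', 'e', 'b', 'd'] -> ['b', 'a', 'e', 'd']
'd': index 3 in ['b', 'a', 'e', 'd'] -> ['d', 'b', 'a', 'e']
'a': index 2 in ['d', 'b', 'a', 'e'] -> ['a', 'd', 'b', 'e']
'a': index 0 in ['a', 'd', 'b', 'e'] -> ['a', 'd', 'b', 'e']


Output: [0, 3, 0, 1, 2, 3, 2, 0]


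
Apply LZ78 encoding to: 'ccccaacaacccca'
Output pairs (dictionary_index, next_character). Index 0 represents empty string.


LZ78 encoding steps:
Dictionary: {0: ''}
Step 1: w='' (idx 0), next='c' -> output (0, 'c'), add 'c' as idx 1
Step 2: w='c' (idx 1), next='c' -> output (1, 'c'), add 'cc' as idx 2
Step 3: w='c' (idx 1), next='a' -> output (1, 'a'), add 'ca' as idx 3
Step 4: w='' (idx 0), next='a' -> output (0, 'a'), add 'a' as idx 4
Step 5: w='ca' (idx 3), next='a' -> output (3, 'a'), add 'caa' as idx 5
Step 6: w='cc' (idx 2), next='c' -> output (2, 'c'), add 'ccc' as idx 6
Step 7: w='ca' (idx 3), end of input -> output (3, '')


Encoded: [(0, 'c'), (1, 'c'), (1, 'a'), (0, 'a'), (3, 'a'), (2, 'c'), (3, '')]


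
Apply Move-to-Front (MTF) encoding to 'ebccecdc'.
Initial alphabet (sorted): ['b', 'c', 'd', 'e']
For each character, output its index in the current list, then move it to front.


MTF encoding:
'e': index 3 in ['b', 'c', 'd', 'e'] -> ['e', 'b', 'c', 'd']
'b': index 1 in ['e', 'b', 'c', 'd'] -> ['b', 'e', 'c', 'd']
'c': index 2 in ['b', 'e', 'c', 'd'] -> ['c', 'b', 'e', 'd']
'c': index 0 in ['c', 'b', 'e', 'd'] -> ['c', 'b', 'e', 'd']
'e': index 2 in ['c', 'b', 'e', 'd'] -> ['e', 'c', 'b', 'd']
'c': index 1 in ['e', 'c', 'b', 'd'] -> ['c', 'e', 'b', 'd']
'd': index 3 in ['c', 'e', 'b', 'd'] -> ['d', 'c', 'e', 'b']
'c': index 1 in ['d', 'c', 'e', 'b'] -> ['c', 'd', 'e', 'b']


Output: [3, 1, 2, 0, 2, 1, 3, 1]


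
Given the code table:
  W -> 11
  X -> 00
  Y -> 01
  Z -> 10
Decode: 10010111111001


Decoding:
10 -> Z
01 -> Y
01 -> Y
11 -> W
11 -> W
10 -> Z
01 -> Y


Result: ZYYWWZY


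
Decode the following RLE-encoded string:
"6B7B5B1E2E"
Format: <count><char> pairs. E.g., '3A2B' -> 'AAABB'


Expanding each <count><char> pair:
  6B -> 'BBBBBB'
  7B -> 'BBBBBBB'
  5B -> 'BBBBB'
  1E -> 'E'
  2E -> 'EE'

Decoded = BBBBBBBBBBBBBBBBBBEEE


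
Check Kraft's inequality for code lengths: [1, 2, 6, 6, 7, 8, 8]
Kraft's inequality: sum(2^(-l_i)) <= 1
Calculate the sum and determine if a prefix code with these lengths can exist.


Sum = 2^(-1) + 2^(-2) + 2^(-6) + 2^(-6) + 2^(-7) + 2^(-8) + 2^(-8)
    = 0.5 + 0.25 + 0.015625 + 0.015625 + 0.0078125 + 0.00390625 + 0.00390625
    = 204/256 = 0.796875
Since 0.796875 <= 1, Kraft's inequality IS satisfied.
A prefix code with these lengths CAN exist.

Kraft sum = 0.796875. Satisfied.


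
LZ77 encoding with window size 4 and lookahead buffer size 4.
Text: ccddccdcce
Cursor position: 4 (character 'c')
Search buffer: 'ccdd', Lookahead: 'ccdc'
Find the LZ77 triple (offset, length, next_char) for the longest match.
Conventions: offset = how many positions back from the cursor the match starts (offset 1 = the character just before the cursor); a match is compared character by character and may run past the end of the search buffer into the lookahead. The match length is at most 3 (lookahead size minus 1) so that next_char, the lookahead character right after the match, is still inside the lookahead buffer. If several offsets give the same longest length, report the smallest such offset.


Try each offset into the search buffer:
  offset=1 (pos 3, char 'd'): match length 0
  offset=2 (pos 2, char 'd'): match length 0
  offset=3 (pos 1, char 'c'): match length 1
  offset=4 (pos 0, char 'c'): match length 3
Longest match has length 3 at offset 4.
next_char = character at position 4 + 3 = 7 -> 'c'

Best match: offset=4, length=3 (matching 'ccd' starting at position 0)
LZ77 triple: (4, 3, 'c')


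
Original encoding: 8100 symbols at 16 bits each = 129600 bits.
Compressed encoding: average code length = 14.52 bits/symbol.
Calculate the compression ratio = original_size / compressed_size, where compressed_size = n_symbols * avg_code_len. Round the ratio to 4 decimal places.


original_size = n_symbols * orig_bits = 8100 * 16 = 129600 bits
compressed_size = n_symbols * avg_code_len = 8100 * 14.52 = 117612.0 bits
ratio = original_size / compressed_size = 129600 / 117612.0 = 1.1019

Compression ratio = 1.1019


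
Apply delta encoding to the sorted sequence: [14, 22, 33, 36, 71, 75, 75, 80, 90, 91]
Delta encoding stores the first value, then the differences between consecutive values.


First value: 14
Deltas:
  22 - 14 = 8
  33 - 22 = 11
  36 - 33 = 3
  71 - 36 = 35
  75 - 71 = 4
  75 - 75 = 0
  80 - 75 = 5
  90 - 80 = 10
  91 - 90 = 1


Delta encoded: [14, 8, 11, 3, 35, 4, 0, 5, 10, 1]


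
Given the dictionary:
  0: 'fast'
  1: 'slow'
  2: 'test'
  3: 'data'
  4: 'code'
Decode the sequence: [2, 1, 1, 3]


Look up each index in the dictionary:
  2 -> 'test'
  1 -> 'slow'
  1 -> 'slow'
  3 -> 'data'

Decoded: "test slow slow data"


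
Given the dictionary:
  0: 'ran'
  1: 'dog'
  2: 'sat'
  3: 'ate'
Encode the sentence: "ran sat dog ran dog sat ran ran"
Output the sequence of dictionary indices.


Look up each word in the dictionary:
  'ran' -> 0
  'sat' -> 2
  'dog' -> 1
  'ran' -> 0
  'dog' -> 1
  'sat' -> 2
  'ran' -> 0
  'ran' -> 0

Encoded: [0, 2, 1, 0, 1, 2, 0, 0]


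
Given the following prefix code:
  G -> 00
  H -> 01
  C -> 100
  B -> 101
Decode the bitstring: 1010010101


Decoding step by step:
Bits 101 -> B
Bits 00 -> G
Bits 101 -> B
Bits 01 -> H


Decoded message: BGBH


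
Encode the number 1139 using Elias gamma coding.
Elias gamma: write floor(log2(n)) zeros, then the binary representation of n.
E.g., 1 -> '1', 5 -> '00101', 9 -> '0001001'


num_bits = floor(log2(1139)) + 1 = 11
leading_zeros = num_bits - 1 = 10
binary(1139) = 10001110011

Elias gamma(1139) = '0000000000' + '10001110011' = 000000000010001110011 (21 bits)


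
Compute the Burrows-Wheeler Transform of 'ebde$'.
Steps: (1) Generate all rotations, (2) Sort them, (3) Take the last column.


Rotations (sorted):
  0: $ebde -> last char: e
  1: bde$e -> last char: e
  2: de$eb -> last char: b
  3: e$ebd -> last char: d
  4: ebde$ -> last char: $


BWT = eebd$


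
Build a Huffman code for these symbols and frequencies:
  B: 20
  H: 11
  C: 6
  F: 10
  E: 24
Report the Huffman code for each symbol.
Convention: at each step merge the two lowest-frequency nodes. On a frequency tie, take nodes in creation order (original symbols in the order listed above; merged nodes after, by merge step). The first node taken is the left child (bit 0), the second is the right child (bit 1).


Huffman tree construction:
Step 1: Merge C(6) + F(10) = 16
Step 2: Merge H(11) + (C+F)(16) = 27
Step 3: Merge B(20) + E(24) = 44
Step 4: Merge (H+(C+F))(27) + (B+E)(44) = 71
Read each symbol's code off the tree from the root (left child = 0, right child = 1).

Codes:
  B: 10 (length 2)
  H: 00 (length 2)
  C: 010 (length 3)
  F: 011 (length 3)
  E: 11 (length 2)
Average code length: 158/71 = 2.2254 bits/symbol


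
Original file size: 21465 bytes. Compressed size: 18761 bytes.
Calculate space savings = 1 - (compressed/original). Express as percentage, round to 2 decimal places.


ratio = compressed/original = 18761/21465 = 0.874027
savings = 1 - ratio = 1 - 0.874027 = 0.125973
as a percentage: 0.125973 * 100 = 12.6%

Space savings = 1 - 18761/21465 = 12.6%


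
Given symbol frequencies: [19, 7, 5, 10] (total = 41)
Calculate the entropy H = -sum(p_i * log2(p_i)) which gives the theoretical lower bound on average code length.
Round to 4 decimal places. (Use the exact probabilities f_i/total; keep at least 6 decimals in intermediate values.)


Per-symbol terms -p_i * log2(p_i) with p_i = f_i/41:
  p = 19/41 = 0.463415: log2(p) = -1.109624, -p*log2(p) = 0.514216
  p = 7/41 = 0.170732: log2(p) = -2.550197, -p*log2(p) = 0.435400
  p = 5/41 = 0.121951: log2(p) = -3.035624, -p*log2(p) = 0.370198
  p = 10/41 = 0.243902: log2(p) = -2.035624, -p*log2(p) = 0.496494
H = 0.514216 + 0.435400 + 0.370198 + 0.496494 = 1.816308

H = 1.8163 bits/symbol


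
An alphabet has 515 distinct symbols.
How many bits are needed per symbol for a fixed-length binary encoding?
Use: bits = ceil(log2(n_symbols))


log2(515) = 9.0084
Bracket: 2^9 = 512 < 515 <= 2^10 = 1024
So ceil(log2(515)) = 10

bits = ceil(log2(515)) = ceil(9.0084) = 10 bits


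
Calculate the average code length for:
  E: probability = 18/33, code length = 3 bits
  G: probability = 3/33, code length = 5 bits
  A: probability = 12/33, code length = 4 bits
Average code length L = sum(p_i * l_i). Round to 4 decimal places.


Weighted contributions p_i * l_i:
  E: (18/33) * 3 = 54/33
  G: (3/33) * 5 = 15/33
  A: (12/33) * 4 = 48/33
Sum = (54 + 15 + 48)/33 = 117/33

L = 117/33 = 3.5455 bits/symbol


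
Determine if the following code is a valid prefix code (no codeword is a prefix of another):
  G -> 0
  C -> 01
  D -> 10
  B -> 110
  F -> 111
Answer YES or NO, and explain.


Checking each pair (does one codeword prefix another?):
  G='0' vs C='01': prefix -- VIOLATION

NO -- this is NOT a valid prefix code. G (0) is a prefix of C (01).


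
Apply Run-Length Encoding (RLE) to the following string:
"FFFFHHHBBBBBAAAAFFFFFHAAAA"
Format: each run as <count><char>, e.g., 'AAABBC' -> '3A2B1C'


Scanning runs left to right:
  i=0: run of 'F' x 4 -> '4F'
  i=4: run of 'H' x 3 -> '3H'
  i=7: run of 'B' x 5 -> '5B'
  i=12: run of 'A' x 4 -> '4A'
  i=16: run of 'F' x 5 -> '5F'
  i=21: run of 'H' x 1 -> '1H'
  i=22: run of 'A' x 4 -> '4A'

RLE = 4F3H5B4A5F1H4A


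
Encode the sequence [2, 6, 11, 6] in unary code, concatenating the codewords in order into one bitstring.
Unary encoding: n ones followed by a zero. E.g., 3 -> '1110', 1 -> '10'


Encode each number as n ones followed by a terminating 0:
  2 -> 110 (3 bits)
  6 -> 1111110 (7 bits)
  11 -> 111111111110 (12 bits)
  6 -> 1111110 (7 bits)
Total length = 3 + 7 + 12 + 7 = 29 bits.

Unary([2, 6, 11, 6]) = 11011111101111111111101111110 (29 bits)


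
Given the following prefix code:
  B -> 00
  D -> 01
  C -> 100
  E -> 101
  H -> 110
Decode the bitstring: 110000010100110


Decoding step by step:
Bits 110 -> H
Bits 00 -> B
Bits 00 -> B
Bits 101 -> E
Bits 00 -> B
Bits 110 -> H


Decoded message: HBBEBH


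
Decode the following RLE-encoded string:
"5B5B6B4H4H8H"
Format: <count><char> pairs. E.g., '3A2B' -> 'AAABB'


Expanding each <count><char> pair:
  5B -> 'BBBBB'
  5B -> 'BBBBB'
  6B -> 'BBBBBB'
  4H -> 'HHHH'
  4H -> 'HHHH'
  8H -> 'HHHHHHHH'

Decoded = BBBBBBBBBBBBBBBBHHHHHHHHHHHHHHHH


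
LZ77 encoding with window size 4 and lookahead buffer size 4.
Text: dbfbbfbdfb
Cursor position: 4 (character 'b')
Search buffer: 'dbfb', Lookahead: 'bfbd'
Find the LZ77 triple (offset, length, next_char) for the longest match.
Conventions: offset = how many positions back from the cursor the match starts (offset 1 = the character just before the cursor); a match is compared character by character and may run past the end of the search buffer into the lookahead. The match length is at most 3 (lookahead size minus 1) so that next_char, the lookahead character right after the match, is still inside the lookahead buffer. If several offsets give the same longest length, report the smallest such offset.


Try each offset into the search buffer:
  offset=1 (pos 3, char 'b'): match length 1
  offset=2 (pos 2, char 'f'): match length 0
  offset=3 (pos 1, char 'b'): match length 3
  offset=4 (pos 0, char 'd'): match length 0
Longest match has length 3 at offset 3.
next_char = character at position 4 + 3 = 7 -> 'd'

Best match: offset=3, length=3 (matching 'bfb' starting at position 1)
LZ77 triple: (3, 3, 'd')


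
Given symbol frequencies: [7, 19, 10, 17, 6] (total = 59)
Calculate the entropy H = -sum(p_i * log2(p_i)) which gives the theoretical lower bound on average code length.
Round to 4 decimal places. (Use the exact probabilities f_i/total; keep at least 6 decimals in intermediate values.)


Per-symbol terms -p_i * log2(p_i) with p_i = f_i/59:
  p = 7/59 = 0.118644: log2(p) = -3.075288, -p*log2(p) = 0.364865
  p = 19/59 = 0.322034: log2(p) = -1.634716, -p*log2(p) = 0.526434
  p = 10/59 = 0.169492: log2(p) = -2.560715, -p*log2(p) = 0.434019
  p = 17/59 = 0.288136: log2(p) = -1.795180, -p*log2(p) = 0.517255
  p = 6/59 = 0.101695: log2(p) = -3.297681, -p*log2(p) = 0.335357
H = 0.364865 + 0.526434 + 0.434019 + 0.517255 + 0.335357 = 2.177930

H = 2.1779 bits/symbol


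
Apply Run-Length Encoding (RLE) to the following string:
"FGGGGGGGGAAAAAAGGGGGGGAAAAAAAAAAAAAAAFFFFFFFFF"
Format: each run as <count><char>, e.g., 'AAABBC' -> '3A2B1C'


Scanning runs left to right:
  i=0: run of 'F' x 1 -> '1F'
  i=1: run of 'G' x 8 -> '8G'
  i=9: run of 'A' x 6 -> '6A'
  i=15: run of 'G' x 7 -> '7G'
  i=22: run of 'A' x 15 -> '15A'
  i=37: run of 'F' x 9 -> '9F'

RLE = 1F8G6A7G15A9F


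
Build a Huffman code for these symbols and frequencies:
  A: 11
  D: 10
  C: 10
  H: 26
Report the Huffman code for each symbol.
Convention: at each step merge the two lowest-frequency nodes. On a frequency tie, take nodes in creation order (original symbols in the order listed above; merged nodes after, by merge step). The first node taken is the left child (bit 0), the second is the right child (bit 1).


Huffman tree construction:
Step 1: Merge D(10) + C(10) = 20
Step 2: Merge A(11) + (D+C)(20) = 31
Step 3: Merge H(26) + (A+(D+C))(31) = 57
Read each symbol's code off the tree from the root (left child = 0, right child = 1).

Codes:
  A: 10 (length 2)
  D: 110 (length 3)
  C: 111 (length 3)
  H: 0 (length 1)
Average code length: 108/57 = 1.8947 bits/symbol


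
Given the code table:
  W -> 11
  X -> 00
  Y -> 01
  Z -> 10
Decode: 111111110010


Decoding:
11 -> W
11 -> W
11 -> W
11 -> W
00 -> X
10 -> Z


Result: WWWWXZ


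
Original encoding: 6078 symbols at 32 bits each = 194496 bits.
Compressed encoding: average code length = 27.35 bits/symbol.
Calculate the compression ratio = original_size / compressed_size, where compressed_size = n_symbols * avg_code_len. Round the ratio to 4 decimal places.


original_size = n_symbols * orig_bits = 6078 * 32 = 194496 bits
compressed_size = n_symbols * avg_code_len = 6078 * 27.35 = 166233.3 bits
ratio = original_size / compressed_size = 194496 / 166233.3 = 1.17

Compression ratio = 1.17


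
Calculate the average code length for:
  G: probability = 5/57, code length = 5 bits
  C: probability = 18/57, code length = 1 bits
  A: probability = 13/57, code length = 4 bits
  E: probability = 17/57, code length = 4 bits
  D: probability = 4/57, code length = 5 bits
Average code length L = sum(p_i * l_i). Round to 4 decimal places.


Weighted contributions p_i * l_i:
  G: (5/57) * 5 = 25/57
  C: (18/57) * 1 = 18/57
  A: (13/57) * 4 = 52/57
  E: (17/57) * 4 = 68/57
  D: (4/57) * 5 = 20/57
Sum = (25 + 18 + 52 + 68 + 20)/57 = 183/57

L = 183/57 = 3.2105 bits/symbol


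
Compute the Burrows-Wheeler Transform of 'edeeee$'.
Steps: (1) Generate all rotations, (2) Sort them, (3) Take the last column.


Rotations (sorted):
  0: $edeeee -> last char: e
  1: deeee$e -> last char: e
  2: e$edeee -> last char: e
  3: edeeee$ -> last char: $
  4: ee$edee -> last char: e
  5: eee$ede -> last char: e
  6: eeee$ed -> last char: d


BWT = eee$eed


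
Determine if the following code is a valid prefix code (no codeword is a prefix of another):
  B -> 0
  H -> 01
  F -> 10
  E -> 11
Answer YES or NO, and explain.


Checking each pair (does one codeword prefix another?):
  B='0' vs H='01': prefix -- VIOLATION

NO -- this is NOT a valid prefix code. B (0) is a prefix of H (01).


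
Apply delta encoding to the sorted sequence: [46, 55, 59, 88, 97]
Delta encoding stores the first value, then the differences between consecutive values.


First value: 46
Deltas:
  55 - 46 = 9
  59 - 55 = 4
  88 - 59 = 29
  97 - 88 = 9


Delta encoded: [46, 9, 4, 29, 9]


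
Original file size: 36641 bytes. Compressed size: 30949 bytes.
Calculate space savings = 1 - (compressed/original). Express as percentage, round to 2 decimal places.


ratio = compressed/original = 30949/36641 = 0.844655
savings = 1 - ratio = 1 - 0.844655 = 0.155345
as a percentage: 0.155345 * 100 = 15.53%

Space savings = 1 - 30949/36641 = 15.53%


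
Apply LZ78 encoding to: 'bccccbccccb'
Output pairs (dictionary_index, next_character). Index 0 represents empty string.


LZ78 encoding steps:
Dictionary: {0: ''}
Step 1: w='' (idx 0), next='b' -> output (0, 'b'), add 'b' as idx 1
Step 2: w='' (idx 0), next='c' -> output (0, 'c'), add 'c' as idx 2
Step 3: w='c' (idx 2), next='c' -> output (2, 'c'), add 'cc' as idx 3
Step 4: w='c' (idx 2), next='b' -> output (2, 'b'), add 'cb' as idx 4
Step 5: w='cc' (idx 3), next='c' -> output (3, 'c'), add 'ccc' as idx 5
Step 6: w='cb' (idx 4), end of input -> output (4, '')


Encoded: [(0, 'b'), (0, 'c'), (2, 'c'), (2, 'b'), (3, 'c'), (4, '')]


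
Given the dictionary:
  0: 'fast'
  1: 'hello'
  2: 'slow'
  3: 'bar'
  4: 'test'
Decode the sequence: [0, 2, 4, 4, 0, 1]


Look up each index in the dictionary:
  0 -> 'fast'
  2 -> 'slow'
  4 -> 'test'
  4 -> 'test'
  0 -> 'fast'
  1 -> 'hello'

Decoded: "fast slow test test fast hello"


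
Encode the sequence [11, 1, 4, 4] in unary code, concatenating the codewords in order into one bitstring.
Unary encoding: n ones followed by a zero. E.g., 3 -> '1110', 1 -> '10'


Encode each number as n ones followed by a terminating 0:
  11 -> 111111111110 (12 bits)
  1 -> 10 (2 bits)
  4 -> 11110 (5 bits)
  4 -> 11110 (5 bits)
Total length = 12 + 2 + 5 + 5 = 24 bits.

Unary([11, 1, 4, 4]) = 111111111110101111011110 (24 bits)


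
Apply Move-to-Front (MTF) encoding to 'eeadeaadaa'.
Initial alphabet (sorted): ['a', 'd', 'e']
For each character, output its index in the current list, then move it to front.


MTF encoding:
'e': index 2 in ['a', 'd', 'e'] -> ['e', 'a', 'd']
'e': index 0 in ['e', 'a', 'd'] -> ['e', 'a', 'd']
'a': index 1 in ['e', 'a', 'd'] -> ['a', 'e', 'd']
'd': index 2 in ['a', 'e', 'd'] -> ['d', 'a', 'e']
'e': index 2 in ['d', 'a', 'e'] -> ['e', 'd', 'a']
'a': index 2 in ['e', 'd', 'a'] -> ['a', 'e', 'd']
'a': index 0 in ['a', 'e', 'd'] -> ['a', 'e', 'd']
'd': index 2 in ['a', 'e', 'd'] -> ['d', 'a', 'e']
'a': index 1 in ['d', 'a', 'e'] -> ['a', 'd', 'e']
'a': index 0 in ['a', 'd', 'e'] -> ['a', 'd', 'e']


Output: [2, 0, 1, 2, 2, 2, 0, 2, 1, 0]


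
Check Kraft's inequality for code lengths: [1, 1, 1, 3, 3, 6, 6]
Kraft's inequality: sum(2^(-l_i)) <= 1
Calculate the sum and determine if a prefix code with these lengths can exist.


Sum = 2^(-1) + 2^(-1) + 2^(-1) + 2^(-3) + 2^(-3) + 2^(-6) + 2^(-6)
    = 0.5 + 0.5 + 0.5 + 0.125 + 0.125 + 0.015625 + 0.015625
    = 114/64 = 1.78125
Since 1.78125 > 1, Kraft's inequality is NOT satisfied.
A prefix code with these lengths CANNOT exist.

Kraft sum = 1.78125. Not satisfied.


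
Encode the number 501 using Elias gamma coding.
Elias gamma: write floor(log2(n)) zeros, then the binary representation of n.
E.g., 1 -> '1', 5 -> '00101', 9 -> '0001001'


num_bits = floor(log2(501)) + 1 = 9
leading_zeros = num_bits - 1 = 8
binary(501) = 111110101

Elias gamma(501) = '00000000' + '111110101' = 00000000111110101 (17 bits)


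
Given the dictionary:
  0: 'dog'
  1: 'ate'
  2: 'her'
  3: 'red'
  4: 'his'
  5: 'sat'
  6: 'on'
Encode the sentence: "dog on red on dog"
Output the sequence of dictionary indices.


Look up each word in the dictionary:
  'dog' -> 0
  'on' -> 6
  'red' -> 3
  'on' -> 6
  'dog' -> 0

Encoded: [0, 6, 3, 6, 0]


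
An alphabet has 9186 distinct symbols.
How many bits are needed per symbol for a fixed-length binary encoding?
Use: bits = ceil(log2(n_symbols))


log2(9186) = 13.1652
Bracket: 2^13 = 8192 < 9186 <= 2^14 = 16384
So ceil(log2(9186)) = 14

bits = ceil(log2(9186)) = ceil(13.1652) = 14 bits


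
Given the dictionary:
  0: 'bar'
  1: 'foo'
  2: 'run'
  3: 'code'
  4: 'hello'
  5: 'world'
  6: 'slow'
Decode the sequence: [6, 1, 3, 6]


Look up each index in the dictionary:
  6 -> 'slow'
  1 -> 'foo'
  3 -> 'code'
  6 -> 'slow'

Decoded: "slow foo code slow"


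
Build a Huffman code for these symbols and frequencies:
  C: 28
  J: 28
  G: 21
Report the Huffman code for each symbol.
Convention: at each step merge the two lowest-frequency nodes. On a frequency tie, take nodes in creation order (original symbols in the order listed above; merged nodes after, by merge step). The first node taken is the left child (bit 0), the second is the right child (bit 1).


Huffman tree construction:
Step 1: Merge G(21) + C(28) = 49
Step 2: Merge J(28) + (G+C)(49) = 77
Read each symbol's code off the tree from the root (left child = 0, right child = 1).

Codes:
  C: 11 (length 2)
  J: 0 (length 1)
  G: 10 (length 2)
Average code length: 126/77 = 1.6364 bits/symbol


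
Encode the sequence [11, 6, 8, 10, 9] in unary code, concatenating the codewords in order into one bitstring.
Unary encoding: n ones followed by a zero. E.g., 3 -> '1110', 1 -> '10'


Encode each number as n ones followed by a terminating 0:
  11 -> 111111111110 (12 bits)
  6 -> 1111110 (7 bits)
  8 -> 111111110 (9 bits)
  10 -> 11111111110 (11 bits)
  9 -> 1111111110 (10 bits)
Total length = 12 + 7 + 9 + 11 + 10 = 49 bits.

Unary([11, 6, 8, 10, 9]) = 1111111111101111110111111110111111111101111111110 (49 bits)


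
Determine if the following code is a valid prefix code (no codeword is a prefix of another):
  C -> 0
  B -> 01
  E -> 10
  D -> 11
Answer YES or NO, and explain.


Checking each pair (does one codeword prefix another?):
  C='0' vs B='01': prefix -- VIOLATION

NO -- this is NOT a valid prefix code. C (0) is a prefix of B (01).


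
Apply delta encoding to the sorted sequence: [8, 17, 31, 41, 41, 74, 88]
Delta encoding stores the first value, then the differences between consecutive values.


First value: 8
Deltas:
  17 - 8 = 9
  31 - 17 = 14
  41 - 31 = 10
  41 - 41 = 0
  74 - 41 = 33
  88 - 74 = 14


Delta encoded: [8, 9, 14, 10, 0, 33, 14]


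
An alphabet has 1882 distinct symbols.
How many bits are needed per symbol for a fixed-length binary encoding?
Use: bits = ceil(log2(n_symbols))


log2(1882) = 10.8781
Bracket: 2^10 = 1024 < 1882 <= 2^11 = 2048
So ceil(log2(1882)) = 11

bits = ceil(log2(1882)) = ceil(10.8781) = 11 bits


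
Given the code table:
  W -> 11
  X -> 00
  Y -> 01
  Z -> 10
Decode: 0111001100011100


Decoding:
01 -> Y
11 -> W
00 -> X
11 -> W
00 -> X
01 -> Y
11 -> W
00 -> X


Result: YWXWXYWX


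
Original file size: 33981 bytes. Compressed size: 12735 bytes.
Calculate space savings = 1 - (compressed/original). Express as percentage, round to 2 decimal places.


ratio = compressed/original = 12735/33981 = 0.374768
savings = 1 - ratio = 1 - 0.374768 = 0.625232
as a percentage: 0.625232 * 100 = 62.52%

Space savings = 1 - 12735/33981 = 62.52%


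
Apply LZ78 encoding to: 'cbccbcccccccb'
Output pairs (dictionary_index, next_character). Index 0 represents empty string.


LZ78 encoding steps:
Dictionary: {0: ''}
Step 1: w='' (idx 0), next='c' -> output (0, 'c'), add 'c' as idx 1
Step 2: w='' (idx 0), next='b' -> output (0, 'b'), add 'b' as idx 2
Step 3: w='c' (idx 1), next='c' -> output (1, 'c'), add 'cc' as idx 3
Step 4: w='b' (idx 2), next='c' -> output (2, 'c'), add 'bc' as idx 4
Step 5: w='cc' (idx 3), next='c' -> output (3, 'c'), add 'ccc' as idx 5
Step 6: w='ccc' (idx 5), next='b' -> output (5, 'b'), add 'cccb' as idx 6


Encoded: [(0, 'c'), (0, 'b'), (1, 'c'), (2, 'c'), (3, 'c'), (5, 'b')]


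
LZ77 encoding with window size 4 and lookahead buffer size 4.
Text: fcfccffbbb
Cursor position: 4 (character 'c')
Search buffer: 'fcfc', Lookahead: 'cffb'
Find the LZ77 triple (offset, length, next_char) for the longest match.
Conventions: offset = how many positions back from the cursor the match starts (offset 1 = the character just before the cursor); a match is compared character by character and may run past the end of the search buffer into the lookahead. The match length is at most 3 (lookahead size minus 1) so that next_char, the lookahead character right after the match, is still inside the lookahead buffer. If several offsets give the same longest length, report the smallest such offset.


Try each offset into the search buffer:
  offset=1 (pos 3, char 'c'): match length 1
  offset=2 (pos 2, char 'f'): match length 0
  offset=3 (pos 1, char 'c'): match length 2
  offset=4 (pos 0, char 'f'): match length 0
Longest match has length 2 at offset 3.
next_char = character at position 4 + 2 = 6 -> 'f'

Best match: offset=3, length=2 (matching 'cf' starting at position 1)
LZ77 triple: (3, 2, 'f')


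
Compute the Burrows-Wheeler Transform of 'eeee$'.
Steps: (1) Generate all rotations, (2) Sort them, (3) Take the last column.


Rotations (sorted):
  0: $eeee -> last char: e
  1: e$eee -> last char: e
  2: ee$ee -> last char: e
  3: eee$e -> last char: e
  4: eeee$ -> last char: $


BWT = eeee$


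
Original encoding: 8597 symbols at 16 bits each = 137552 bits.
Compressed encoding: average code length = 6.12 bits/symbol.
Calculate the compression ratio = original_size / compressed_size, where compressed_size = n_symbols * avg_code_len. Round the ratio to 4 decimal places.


original_size = n_symbols * orig_bits = 8597 * 16 = 137552 bits
compressed_size = n_symbols * avg_code_len = 8597 * 6.12 = 52613.64 bits
ratio = original_size / compressed_size = 137552 / 52613.64 = 2.6144

Compression ratio = 2.6144


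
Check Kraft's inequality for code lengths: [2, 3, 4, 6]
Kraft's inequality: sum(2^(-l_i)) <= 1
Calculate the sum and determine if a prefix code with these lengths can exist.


Sum = 2^(-2) + 2^(-3) + 2^(-4) + 2^(-6)
    = 0.25 + 0.125 + 0.0625 + 0.015625
    = 29/64 = 0.453125
Since 0.453125 <= 1, Kraft's inequality IS satisfied.
A prefix code with these lengths CAN exist.

Kraft sum = 0.453125. Satisfied.


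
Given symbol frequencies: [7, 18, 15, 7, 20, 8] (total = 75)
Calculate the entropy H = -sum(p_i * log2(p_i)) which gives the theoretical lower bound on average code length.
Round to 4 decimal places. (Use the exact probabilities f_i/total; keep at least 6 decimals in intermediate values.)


Per-symbol terms -p_i * log2(p_i) with p_i = f_i/75:
  p = 7/75 = 0.093333: log2(p) = -3.421464, -p*log2(p) = 0.319337
  p = 18/75 = 0.240000: log2(p) = -2.058894, -p*log2(p) = 0.494134
  p = 15/75 = 0.200000: log2(p) = -2.321928, -p*log2(p) = 0.464386
  p = 7/75 = 0.093333: log2(p) = -3.421464, -p*log2(p) = 0.319337
  p = 20/75 = 0.266667: log2(p) = -1.906891, -p*log2(p) = 0.508504
  p = 8/75 = 0.106667: log2(p) = -3.228819, -p*log2(p) = 0.344407
H = 0.319337 + 0.494134 + 0.464386 + 0.319337 + 0.508504 + 0.344407 = 2.450105

H = 2.4501 bits/symbol


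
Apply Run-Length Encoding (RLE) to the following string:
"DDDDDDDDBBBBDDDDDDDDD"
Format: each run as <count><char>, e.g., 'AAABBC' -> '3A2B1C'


Scanning runs left to right:
  i=0: run of 'D' x 8 -> '8D'
  i=8: run of 'B' x 4 -> '4B'
  i=12: run of 'D' x 9 -> '9D'

RLE = 8D4B9D


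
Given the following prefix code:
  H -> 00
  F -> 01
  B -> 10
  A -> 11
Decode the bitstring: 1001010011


Decoding step by step:
Bits 10 -> B
Bits 01 -> F
Bits 01 -> F
Bits 00 -> H
Bits 11 -> A


Decoded message: BFFHA


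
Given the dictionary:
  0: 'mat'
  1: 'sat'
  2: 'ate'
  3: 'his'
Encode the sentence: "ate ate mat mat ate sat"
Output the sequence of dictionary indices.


Look up each word in the dictionary:
  'ate' -> 2
  'ate' -> 2
  'mat' -> 0
  'mat' -> 0
  'ate' -> 2
  'sat' -> 1

Encoded: [2, 2, 0, 0, 2, 1]


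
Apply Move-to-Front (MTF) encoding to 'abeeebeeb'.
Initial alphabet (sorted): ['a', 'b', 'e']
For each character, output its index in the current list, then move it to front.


MTF encoding:
'a': index 0 in ['a', 'b', 'e'] -> ['a', 'b', 'e']
'b': index 1 in ['a', 'b', 'e'] -> ['b', 'a', 'e']
'e': index 2 in ['b', 'a', 'e'] -> ['e', 'b', 'a']
'e': index 0 in ['e', 'b', 'a'] -> ['e', 'b', 'a']
'e': index 0 in ['e', 'b', 'a'] -> ['e', 'b', 'a']
'b': index 1 in ['e', 'b', 'a'] -> ['b', 'e', 'a']
'e': index 1 in ['b', 'e', 'a'] -> ['e', 'b', 'a']
'e': index 0 in ['e', 'b', 'a'] -> ['e', 'b', 'a']
'b': index 1 in ['e', 'b', 'a'] -> ['b', 'e', 'a']


Output: [0, 1, 2, 0, 0, 1, 1, 0, 1]


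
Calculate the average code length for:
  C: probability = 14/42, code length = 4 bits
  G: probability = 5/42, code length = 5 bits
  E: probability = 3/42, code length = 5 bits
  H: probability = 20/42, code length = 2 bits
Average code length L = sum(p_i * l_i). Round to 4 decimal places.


Weighted contributions p_i * l_i:
  C: (14/42) * 4 = 56/42
  G: (5/42) * 5 = 25/42
  E: (3/42) * 5 = 15/42
  H: (20/42) * 2 = 40/42
Sum = (56 + 25 + 15 + 40)/42 = 136/42

L = 136/42 = 3.2381 bits/symbol


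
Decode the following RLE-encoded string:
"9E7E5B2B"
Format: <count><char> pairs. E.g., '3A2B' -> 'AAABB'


Expanding each <count><char> pair:
  9E -> 'EEEEEEEEE'
  7E -> 'EEEEEEE'
  5B -> 'BBBBB'
  2B -> 'BB'

Decoded = EEEEEEEEEEEEEEEEBBBBBBB


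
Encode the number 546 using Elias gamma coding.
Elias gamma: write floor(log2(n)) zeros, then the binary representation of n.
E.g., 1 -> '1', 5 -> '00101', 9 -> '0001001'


num_bits = floor(log2(546)) + 1 = 10
leading_zeros = num_bits - 1 = 9
binary(546) = 1000100010

Elias gamma(546) = '000000000' + '1000100010' = 0000000001000100010 (19 bits)


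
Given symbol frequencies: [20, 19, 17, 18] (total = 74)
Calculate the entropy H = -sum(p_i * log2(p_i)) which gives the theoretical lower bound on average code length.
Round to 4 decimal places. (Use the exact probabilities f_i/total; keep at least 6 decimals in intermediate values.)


Per-symbol terms -p_i * log2(p_i) with p_i = f_i/74:
  p = 20/74 = 0.270270: log2(p) = -1.887525, -p*log2(p) = 0.510142
  p = 19/74 = 0.256757: log2(p) = -1.961526, -p*log2(p) = 0.503635
  p = 17/74 = 0.229730: log2(p) = -2.121991, -p*log2(p) = 0.487484
  p = 18/74 = 0.243243: log2(p) = -2.039528, -p*log2(p) = 0.496101
H = 0.510142 + 0.503635 + 0.487484 + 0.496101 = 1.997362

H = 1.9974 bits/symbol


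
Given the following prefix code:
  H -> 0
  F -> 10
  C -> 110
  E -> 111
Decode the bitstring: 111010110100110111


Decoding step by step:
Bits 111 -> E
Bits 0 -> H
Bits 10 -> F
Bits 110 -> C
Bits 10 -> F
Bits 0 -> H
Bits 110 -> C
Bits 111 -> E


Decoded message: EHFCFHCE


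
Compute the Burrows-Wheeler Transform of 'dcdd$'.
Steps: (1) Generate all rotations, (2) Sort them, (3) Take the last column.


Rotations (sorted):
  0: $dcdd -> last char: d
  1: cdd$d -> last char: d
  2: d$dcd -> last char: d
  3: dcdd$ -> last char: $
  4: dd$dc -> last char: c


BWT = ddd$c


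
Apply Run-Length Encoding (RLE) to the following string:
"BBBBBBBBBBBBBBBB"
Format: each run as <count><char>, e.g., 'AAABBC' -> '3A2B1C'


Scanning runs left to right:
  i=0: run of 'B' x 16 -> '16B'

RLE = 16B


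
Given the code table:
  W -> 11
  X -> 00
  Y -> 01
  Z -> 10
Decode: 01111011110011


Decoding:
01 -> Y
11 -> W
10 -> Z
11 -> W
11 -> W
00 -> X
11 -> W


Result: YWZWWXW


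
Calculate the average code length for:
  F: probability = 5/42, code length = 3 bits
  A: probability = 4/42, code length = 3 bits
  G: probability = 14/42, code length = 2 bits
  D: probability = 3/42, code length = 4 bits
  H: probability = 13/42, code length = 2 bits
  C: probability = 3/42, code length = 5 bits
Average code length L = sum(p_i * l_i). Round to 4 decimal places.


Weighted contributions p_i * l_i:
  F: (5/42) * 3 = 15/42
  A: (4/42) * 3 = 12/42
  G: (14/42) * 2 = 28/42
  D: (3/42) * 4 = 12/42
  H: (13/42) * 2 = 26/42
  C: (3/42) * 5 = 15/42
Sum = (15 + 12 + 28 + 12 + 26 + 15)/42 = 108/42

L = 108/42 = 2.5714 bits/symbol
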